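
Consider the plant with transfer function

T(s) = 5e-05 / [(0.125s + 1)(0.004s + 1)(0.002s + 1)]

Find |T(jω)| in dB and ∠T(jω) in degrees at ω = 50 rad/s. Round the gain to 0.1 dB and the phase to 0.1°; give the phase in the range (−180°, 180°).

-102.3 dB, -97.9°

At ω = 50 rad/s:
pole (1 + j50·0.125) = 1 + j6.25 → |·| ≈ 6.3295, ∠ ≈ 80.91°
pole (1 + j50·0.004) = 1 + j0.2 → |·| ≈ 1.0198, ∠ ≈ 11.31°
pole (1 + j50·0.002) = 1 + j0.1 → |·| ≈ 1.005, ∠ ≈ 5.71°
|T| = 5e-05 · 1 / (6.3295 · 1.0198 · 1.005) ≈ 7.7076e-06
Gain = 20 log₁₀(7.7076e-06) ≈ -102.26 dB
∠T = (0°) − (80.91° + 11.31° + 5.71°) = -97.93°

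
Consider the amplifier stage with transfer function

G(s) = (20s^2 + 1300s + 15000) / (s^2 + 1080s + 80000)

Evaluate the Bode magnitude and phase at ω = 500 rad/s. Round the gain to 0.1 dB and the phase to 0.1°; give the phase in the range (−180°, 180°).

19.0 dB, 65.1°

Substitute s = j500:
Numerator: 20(j500)^2 + 1300(j500) + 15000 = -4985000 + j650000
Denominator: (j500)^2 + 1080(j500) + 80000 = -170000 + j540000
|N| = √(4985000² + 650000²) ≈ 5.0272e+06, ∠N ≈ 172.57°
|D| = √(170000² + 540000²) ≈ 5.6613e+05, ∠D ≈ 107.47°
|G| = 5.0272e+06 / 5.6613e+05 ≈ 8.8799
Gain = 20 log₁₀(8.8799) ≈ 18.97 dB
∠G = 172.57° − 107.47° = 65.10°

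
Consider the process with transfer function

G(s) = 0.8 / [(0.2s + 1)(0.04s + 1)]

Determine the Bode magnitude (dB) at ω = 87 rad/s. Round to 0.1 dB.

-37.9 dB

At ω = 87 rad/s:
pole (1 + j87·0.2) = 1 + j17.4 → |·| ≈ 17.429, ∠ ≈ 86.71°
pole (1 + j87·0.04) = 1 + j3.48 → |·| ≈ 3.6208, ∠ ≈ 73.97°
|G| = 0.8 · 1 / (17.429 · 3.6208) ≈ 0.012677
Gain = 20 log₁₀(0.012677) ≈ -37.94 dB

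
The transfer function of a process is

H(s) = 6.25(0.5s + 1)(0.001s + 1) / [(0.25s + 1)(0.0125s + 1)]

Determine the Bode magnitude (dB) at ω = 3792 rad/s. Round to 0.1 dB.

At ω = 3792 rad/s:
zero (1 + j3792·0.5) = 1 + j1896 → |·| ≈ 1896, ∠ ≈ 89.97°
zero (1 + j3792·0.001) = 1 + j3.792 → |·| ≈ 3.9216, ∠ ≈ 75.23°
pole (1 + j3792·0.25) = 1 + j948 → |·| ≈ 948, ∠ ≈ 89.94°
pole (1 + j3792·0.0125) = 1 + j47.4 → |·| ≈ 47.411, ∠ ≈ 88.79°
|H| = 6.25 · 1896 · 3.9216 / (948 · 47.411) ≈ 1.0339
Gain = 20 log₁₀(1.0339) ≈ 0.29 dB

0.3 dB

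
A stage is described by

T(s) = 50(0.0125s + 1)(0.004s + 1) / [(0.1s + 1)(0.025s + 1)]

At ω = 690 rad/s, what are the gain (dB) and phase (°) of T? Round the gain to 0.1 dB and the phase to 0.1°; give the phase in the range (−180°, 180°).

At ω = 690 rad/s:
zero (1 + j690·0.0125) = 1 + j8.625 → |·| ≈ 8.6828, ∠ ≈ 83.39°
zero (1 + j690·0.004) = 1 + j2.76 → |·| ≈ 2.9356, ∠ ≈ 70.08°
pole (1 + j690·0.1) = 1 + j69 → |·| ≈ 69.007, ∠ ≈ 89.17°
pole (1 + j690·0.025) = 1 + j17.25 → |·| ≈ 17.279, ∠ ≈ 86.68°
|T| = 50 · 8.6828 · 2.9356 / (69.007 · 17.279) ≈ 1.0688
Gain = 20 log₁₀(1.0688) ≈ 0.58 dB
∠T = (83.39° + 70.08°) − (89.17° + 86.68°) = -22.38°

0.6 dB, -22.4°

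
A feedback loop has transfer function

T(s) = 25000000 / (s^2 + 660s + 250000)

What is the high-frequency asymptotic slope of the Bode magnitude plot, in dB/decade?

-40 dB/decade

Each pole contributes −20 dB/decade at high frequency; each zero contributes +20 dB/decade.
Net: 0 zero(s) − 2 pole(s) → -40 dB/decade.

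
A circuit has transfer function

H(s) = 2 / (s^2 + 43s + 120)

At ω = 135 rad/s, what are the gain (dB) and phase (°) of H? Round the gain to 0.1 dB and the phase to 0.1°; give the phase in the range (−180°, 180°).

-79.6 dB, -162.2°

Substitute s = j135:
Numerator: 2 = 2 + j0
Denominator: (j135)^2 + 43(j135) + 120 = -18105 + j5805
|N| = √(2² + 0²) ≈ 2, ∠N ≈ 0.00°
|D| = √(18105² + 5805²) ≈ 19013, ∠D ≈ 162.22°
|H| = 2 / 19013 ≈ 0.00010519
Gain = 20 log₁₀(0.00010519) ≈ -79.56 dB
∠H = 0.00° − 162.22° = -162.22°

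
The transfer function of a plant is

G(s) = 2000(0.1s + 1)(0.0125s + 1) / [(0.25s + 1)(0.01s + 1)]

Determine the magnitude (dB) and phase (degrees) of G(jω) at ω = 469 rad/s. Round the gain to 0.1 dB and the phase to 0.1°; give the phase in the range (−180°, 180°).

59.9 dB, 1.6°

At ω = 469 rad/s:
zero (1 + j469·0.1) = 1 + j46.9 → |·| ≈ 46.911, ∠ ≈ 88.78°
zero (1 + j469·0.0125) = 1 + j5.8625 → |·| ≈ 5.9472, ∠ ≈ 80.32°
pole (1 + j469·0.25) = 1 + j117.25 → |·| ≈ 117.25, ∠ ≈ 89.51°
pole (1 + j469·0.01) = 1 + j4.69 → |·| ≈ 4.7954, ∠ ≈ 77.96°
|G| = 2000 · 46.911 · 5.9472 / (117.25 · 4.7954) ≈ 992.38
Gain = 20 log₁₀(992.38) ≈ 59.93 dB
∠G = (88.78° + 80.32°) − (89.51° + 77.96°) = 1.63°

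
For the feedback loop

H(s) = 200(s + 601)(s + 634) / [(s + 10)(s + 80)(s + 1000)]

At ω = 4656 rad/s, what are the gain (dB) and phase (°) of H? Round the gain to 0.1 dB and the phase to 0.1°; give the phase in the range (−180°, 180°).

-27.4 dB, -91.9°

At s = jω = j4656:
zero (s+601): 601 + j4656 → |·| = √(601²+4656²) = √22039537 ≈ 4694.6, ∠ = arctan(4656/601) ≈ 82.64°
zero (s+634): 634 + j4656 → |·| = √(634²+4656²) = √22080292 ≈ 4699, ∠ = arctan(4656/634) ≈ 82.25°
pole (s+10): 10 + j4656 → |·| = √(10²+4656²) = √21678436 ≈ 4656, ∠ = arctan(4656/10) ≈ 89.88°
pole (s+80): 80 + j4656 → |·| = √(80²+4656²) = √21684736 ≈ 4656.7, ∠ = arctan(4656/80) ≈ 89.02°
pole (s+1000): 1000 + j4656 → |·| = √(1000²+4656²) = √22678336 ≈ 4762.2, ∠ = arctan(4656/1000) ≈ 77.88°
|H| = 200 · 2.206e+07 / 1.0325e+11 ≈ 0.042731
Gain = 20 log₁₀(0.042731) ≈ -27.39 dB
∠H = 164.89° − 256.78° = -91.89°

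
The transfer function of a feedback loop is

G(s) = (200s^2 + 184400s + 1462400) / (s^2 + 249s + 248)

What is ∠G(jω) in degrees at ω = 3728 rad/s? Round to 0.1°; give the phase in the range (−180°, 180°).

Substitute s = j3728:
Numerator: 200(j3728)^2 + 184400(j3728) + 1462400 = -2778134400 + j687443200
Denominator: (j3728)^2 + 249(j3728) + 248 = -13897736 + j928272
|N| = √(2778134400² + 687443200²) ≈ 2.8619e+09, ∠N ≈ 166.10°
|D| = √(13897736² + 928272²) ≈ 1.3929e+07, ∠D ≈ 176.18°
∠G = 166.10° − 176.18° = -10.08°

-10.1°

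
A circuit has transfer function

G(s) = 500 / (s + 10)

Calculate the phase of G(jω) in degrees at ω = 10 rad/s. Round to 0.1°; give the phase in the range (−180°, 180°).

-45.0°

Substitute s = j10:
Numerator: 500 = 500 + j0
Denominator: (j10) + 10 = 10 + j10
|N| = √(500² + 0²) ≈ 500, ∠N ≈ 0.00°
|D| = √(10² + 10²) ≈ 14.142, ∠D ≈ 45.00°
∠G = 0.00° − 45.00° = -45.00°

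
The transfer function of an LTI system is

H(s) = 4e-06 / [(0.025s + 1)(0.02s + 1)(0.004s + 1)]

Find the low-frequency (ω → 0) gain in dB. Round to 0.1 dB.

H(0) = 4e-06 · 1 / 1 = 4e-06
20 log₁₀(4e-06) ≈ -107.96 dB

-108.0 dB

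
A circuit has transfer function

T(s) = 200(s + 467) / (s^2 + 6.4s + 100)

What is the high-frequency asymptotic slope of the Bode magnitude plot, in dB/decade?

-20 dB/decade

Each pole contributes −20 dB/decade at high frequency; each zero contributes +20 dB/decade.
Net: 1 zero(s) − 2 pole(s) → -20 dB/decade.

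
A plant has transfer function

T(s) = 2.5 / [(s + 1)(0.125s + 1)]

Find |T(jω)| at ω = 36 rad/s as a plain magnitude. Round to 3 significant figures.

At ω = 36 rad/s:
pole (1 + j36·1) = 1 + j36 → |·| ≈ 36.014, ∠ ≈ 88.41°
pole (1 + j36·0.125) = 1 + j4.5 → |·| ≈ 4.6098, ∠ ≈ 77.47°
|T| = 2.5 · 1 / (36.014 · 4.6098) ≈ 0.015059

0.0151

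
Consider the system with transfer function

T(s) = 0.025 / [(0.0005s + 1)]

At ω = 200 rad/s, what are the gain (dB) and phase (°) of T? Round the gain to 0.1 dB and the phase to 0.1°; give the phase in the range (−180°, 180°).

-32.1 dB, -5.7°

At ω = 200 rad/s:
pole (1 + j200·0.0005) = 1 + j0.1 → |·| ≈ 1.005, ∠ ≈ 5.71°
|T| = 0.025 · 1 / (1.005) ≈ 0.024876
Gain = 20 log₁₀(0.024876) ≈ -32.08 dB
∠T = (0°) − (5.71°) = -5.71°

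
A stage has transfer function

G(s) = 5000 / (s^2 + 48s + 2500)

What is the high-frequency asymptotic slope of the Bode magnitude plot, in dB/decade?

-40 dB/decade

Each pole contributes −20 dB/decade at high frequency; each zero contributes +20 dB/decade.
Net: 0 zero(s) − 2 pole(s) → -40 dB/decade.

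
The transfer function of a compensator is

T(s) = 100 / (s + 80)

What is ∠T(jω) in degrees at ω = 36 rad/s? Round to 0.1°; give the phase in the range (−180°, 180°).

-24.2°

Substitute s = j36:
Numerator: 100 = 100 + j0
Denominator: (j36) + 80 = 80 + j36
|N| = √(100² + 0²) ≈ 100, ∠N ≈ 0.00°
|D| = √(80² + 36²) ≈ 87.727, ∠D ≈ 24.23°
∠T = 0.00° − 24.23° = -24.23°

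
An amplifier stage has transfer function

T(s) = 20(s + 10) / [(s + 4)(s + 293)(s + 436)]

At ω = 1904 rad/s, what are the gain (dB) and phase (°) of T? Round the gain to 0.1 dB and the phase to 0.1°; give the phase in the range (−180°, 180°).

At s = jω = j1904:
zero (s+10): 10 + j1904 → |·| = √(10²+1904²) = √3625316 ≈ 1904, ∠ = arctan(1904/10) ≈ 89.70°
pole (s+4): 4 + j1904 → |·| = √(4²+1904²) = √3625232 ≈ 1904, ∠ = arctan(1904/4) ≈ 89.88°
pole (s+293): 293 + j1904 → |·| = √(293²+1904²) = √3711065 ≈ 1926.4, ∠ = arctan(1904/293) ≈ 81.25°
pole (s+436): 436 + j1904 → |·| = √(436²+1904²) = √3815312 ≈ 1953.3, ∠ = arctan(1904/436) ≈ 77.10°
|T| = 20 · 1904 / 7.1644e+09 ≈ 5.3152e-06
Gain = 20 log₁₀(5.3152e-06) ≈ -105.49 dB
∠T = 89.70° − 248.23° = -158.53°

-105.5 dB, -158.5°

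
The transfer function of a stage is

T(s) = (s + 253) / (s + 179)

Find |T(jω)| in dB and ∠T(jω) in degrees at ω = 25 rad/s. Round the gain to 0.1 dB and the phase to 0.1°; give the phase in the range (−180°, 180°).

3.0 dB, -2.3°

Substitute s = j25:
Numerator: (j25) + 253 = 253 + j25
Denominator: (j25) + 179 = 179 + j25
|N| = √(253² + 25²) ≈ 254.23, ∠N ≈ 5.64°
|D| = √(179² + 25²) ≈ 180.74, ∠D ≈ 7.95°
|T| = 254.23 / 180.74 ≈ 1.4066
Gain = 20 log₁₀(1.4066) ≈ 2.96 dB
∠T = 5.64° − 7.95° = -2.31°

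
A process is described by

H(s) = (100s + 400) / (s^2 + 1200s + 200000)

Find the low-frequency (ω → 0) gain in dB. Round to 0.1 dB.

H(0) = 400 / 200000 = 0.002
20 log₁₀(0.002) ≈ -53.98 dB

-54.0 dB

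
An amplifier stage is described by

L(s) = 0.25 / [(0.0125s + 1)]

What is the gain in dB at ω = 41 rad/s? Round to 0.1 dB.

At ω = 41 rad/s:
pole (1 + j41·0.0125) = 1 + j0.5125 → |·| ≈ 1.1237, ∠ ≈ 27.14°
|L| = 0.25 · 1 / (1.1237) ≈ 0.22248
Gain = 20 log₁₀(0.22248) ≈ -13.05 dB

-13.1 dB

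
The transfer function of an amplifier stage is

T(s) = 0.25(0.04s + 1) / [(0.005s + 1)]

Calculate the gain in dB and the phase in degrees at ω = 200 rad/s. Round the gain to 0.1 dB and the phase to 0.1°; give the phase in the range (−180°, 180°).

3.1 dB, 37.9°

At ω = 200 rad/s:
zero (1 + j200·0.04) = 1 + j8 → |·| ≈ 8.0623, ∠ ≈ 82.87°
pole (1 + j200·0.005) = 1 + j1 → |·| ≈ 1.4142, ∠ ≈ 45.00°
|T| = 0.25 · 8.0623 / (1.4142) ≈ 1.4252
Gain = 20 log₁₀(1.4252) ≈ 3.08 dB
∠T = (82.87°) − (45.00°) = 37.87°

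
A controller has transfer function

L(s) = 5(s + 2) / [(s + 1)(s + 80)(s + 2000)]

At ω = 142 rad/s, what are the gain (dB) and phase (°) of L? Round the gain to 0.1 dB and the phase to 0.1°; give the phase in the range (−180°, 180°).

-96.3 dB, -65.1°

At s = jω = j142:
zero (s+2): 2 + j142 → |·| = √(2²+142²) = √20168 ≈ 142.01, ∠ = arctan(142/2) ≈ 89.19°
pole (s+1): 1 + j142 → |·| = √(1²+142²) = √20165 ≈ 142, ∠ = arctan(142/1) ≈ 89.60°
pole (s+80): 80 + j142 → |·| = √(80²+142²) = √26564 ≈ 162.98, ∠ = arctan(142/80) ≈ 60.60°
pole (s+2000): 2000 + j142 → |·| = √(2000²+142²) = √4020164 ≈ 2005, ∠ = arctan(142/2000) ≈ 4.06°
|L| = 5 · 142.01 / 4.6402e+07 ≈ 1.5302e-05
Gain = 20 log₁₀(1.5302e-05) ≈ -96.31 dB
∠L = 89.19° − 154.26° = -65.07°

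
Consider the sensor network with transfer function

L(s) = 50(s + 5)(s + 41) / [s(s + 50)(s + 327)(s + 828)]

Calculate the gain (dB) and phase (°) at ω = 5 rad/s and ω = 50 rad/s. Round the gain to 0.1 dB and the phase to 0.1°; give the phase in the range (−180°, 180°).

ω = 5: -73.4 dB, -45.0°; ω = 50: -75.5 dB, -12.2°

At s = jω = j5:
zero (s+5): 5 + j5 → |·| = √(5²+5²) = √50 ≈ 7.0711, ∠ = arctan(5/5) ≈ 45.00°
zero (s+41): 41 + j5 → |·| = √(41²+5²) = √1706 ≈ 41.304, ∠ = arctan(5/41) ≈ 6.95°
pole (s+50): 50 + j5 → |·| = √(50²+5²) = √2525 ≈ 50.249, ∠ = arctan(5/50) ≈ 5.71°
pole (s+327): 327 + j5 → |·| = √(327²+5²) = √106954 ≈ 327.04, ∠ = arctan(5/327) ≈ 0.88°
pole (s+828): 828 + j5 → |·| = √(828²+5²) = √685609 ≈ 828.02, ∠ = arctan(5/828) ≈ 0.35°
pole at origin: |s| = 5, ∠ = 90.00° (in denominator)
|L| = 50 · 292.06 / 6.8036e+07 ≈ 0.00021464
Gain = 20 log₁₀(0.00021464) ≈ -73.37 dB
∠L = 51.95° − 96.94° = -44.99°

At s = jω = j50:
zero (s+5): 5 + j50 → |·| = √(5²+50²) = √2525 ≈ 50.249, ∠ = arctan(50/5) ≈ 84.29°
zero (s+41): 41 + j50 → |·| = √(41²+50²) = √4181 ≈ 64.661, ∠ = arctan(50/41) ≈ 50.65°
pole (s+50): 50 + j50 → |·| = √(50²+50²) = √5000 ≈ 70.711, ∠ = arctan(50/50) ≈ 45.00°
pole (s+327): 327 + j50 → |·| = √(327²+50²) = √109429 ≈ 330.8, ∠ = arctan(50/327) ≈ 8.69°
pole (s+828): 828 + j50 → |·| = √(828²+50²) = √688084 ≈ 829.51, ∠ = arctan(50/828) ≈ 3.46°
pole at origin: |s| = 50, ∠ = 90.00° (in denominator)
|L| = 50 · 3249.2 / 9.7016e+08 ≈ 0.00016746
Gain = 20 log₁₀(0.00016746) ≈ -75.52 dB
∠L = 134.94° − 147.15° = -12.21°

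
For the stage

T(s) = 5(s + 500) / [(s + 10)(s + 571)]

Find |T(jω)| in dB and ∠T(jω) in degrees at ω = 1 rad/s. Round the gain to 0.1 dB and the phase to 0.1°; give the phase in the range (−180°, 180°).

At s = jω = j1:
zero (s+500): 500 + j1 → |·| = √(500²+1²) = √250001 ≈ 500, ∠ = arctan(1/500) ≈ 0.11°
pole (s+10): 10 + j1 → |·| = √(10²+1²) = √101 ≈ 10.05, ∠ = arctan(1/10) ≈ 5.71°
pole (s+571): 571 + j1 → |·| = √(571²+1²) = √326042 ≈ 571, ∠ = arctan(1/571) ≈ 0.10°
|T| = 5 · 500 / 5738.6 ≈ 0.43565
Gain = 20 log₁₀(0.43565) ≈ -7.22 dB
∠T = 0.11° − 5.81° = -5.70°

-7.2 dB, -5.7°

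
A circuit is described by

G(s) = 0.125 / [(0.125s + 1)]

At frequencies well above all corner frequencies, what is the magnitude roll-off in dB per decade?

Each pole contributes −20 dB/decade at high frequency; each zero contributes +20 dB/decade.
Net: 0 zero(s) − 1 pole(s) → -20 dB/decade.

-20 dB/decade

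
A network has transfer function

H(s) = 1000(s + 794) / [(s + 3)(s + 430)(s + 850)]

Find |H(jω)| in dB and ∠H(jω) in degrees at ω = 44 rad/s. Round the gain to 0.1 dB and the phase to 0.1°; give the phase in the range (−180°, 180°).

At s = jω = j44:
zero (s+794): 794 + j44 → |·| = √(794²+44²) = √632372 ≈ 795.22, ∠ = arctan(44/794) ≈ 3.17°
pole (s+3): 3 + j44 → |·| = √(3²+44²) = √1945 ≈ 44.102, ∠ = arctan(44/3) ≈ 86.10°
pole (s+430): 430 + j44 → |·| = √(430²+44²) = √186836 ≈ 432.25, ∠ = arctan(44/430) ≈ 5.84°
pole (s+850): 850 + j44 → |·| = √(850²+44²) = √724436 ≈ 851.14, ∠ = arctan(44/850) ≈ 2.96°
|H| = 1000 · 795.22 / 1.6225e+07 ≈ 0.049012
Gain = 20 log₁₀(0.049012) ≈ -26.19 dB
∠H = 3.17° − 94.90° = -91.73°

-26.2 dB, -91.7°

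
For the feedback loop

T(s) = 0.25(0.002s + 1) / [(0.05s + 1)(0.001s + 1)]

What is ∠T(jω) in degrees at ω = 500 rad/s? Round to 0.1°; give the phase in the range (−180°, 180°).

At ω = 500 rad/s:
zero (1 + j500·0.002) = 1 + j1 → |·| ≈ 1.4142, ∠ ≈ 45.00°
pole (1 + j500·0.05) = 1 + j25 → |·| ≈ 25.02, ∠ ≈ 87.71°
pole (1 + j500·0.001) = 1 + j0.5 → |·| ≈ 1.118, ∠ ≈ 26.57°
∠T = (45.00°) − (87.71° + 26.57°) = -69.28°

-69.3°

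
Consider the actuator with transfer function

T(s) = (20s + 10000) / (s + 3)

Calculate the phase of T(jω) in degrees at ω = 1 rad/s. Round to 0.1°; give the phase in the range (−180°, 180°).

-18.3°

Substitute s = j1:
Numerator: 20(j1) + 10000 = 10000 + j20
Denominator: (j1) + 3 = 3 + j1
|N| = √(10000² + 20²) ≈ 10000, ∠N ≈ 0.11°
|D| = √(3² + 1²) ≈ 3.1623, ∠D ≈ 18.43°
∠T = 0.11° − 18.43° = -18.32°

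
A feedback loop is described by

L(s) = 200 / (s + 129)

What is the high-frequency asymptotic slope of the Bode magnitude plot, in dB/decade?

Each pole contributes −20 dB/decade at high frequency; each zero contributes +20 dB/decade.
Net: 0 zero(s) − 1 pole(s) → -20 dB/decade.

-20 dB/decade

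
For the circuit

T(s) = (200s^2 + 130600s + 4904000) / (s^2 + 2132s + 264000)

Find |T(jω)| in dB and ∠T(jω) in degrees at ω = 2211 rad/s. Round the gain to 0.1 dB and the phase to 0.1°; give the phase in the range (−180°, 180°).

43.7 dB, 29.0°

Substitute s = j2211:
Numerator: 200(j2211)^2 + 130600(j2211) + 4904000 = -972800200 + j288756600
Denominator: (j2211)^2 + 2132(j2211) + 264000 = -4624521 + j4713852
|N| = √(972800200² + 288756600²) ≈ 1.0148e+09, ∠N ≈ 163.47°
|D| = √(4624521² + 4713852²) ≈ 6.6035e+06, ∠D ≈ 134.45°
|T| = 1.0148e+09 / 6.6035e+06 ≈ 153.68
Gain = 20 log₁₀(153.68) ≈ 43.73 dB
∠T = 163.47° − 134.45° = 29.02°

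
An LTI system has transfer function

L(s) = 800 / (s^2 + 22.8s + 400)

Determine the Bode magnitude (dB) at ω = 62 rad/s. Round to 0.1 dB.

-13.4 dB

At s = jω = j62:
quadratic: (j62)² + 22.8·j62 + 400 = -3444 + j1413.6 → |·| ≈ 3722.8, ∠ ≈ 157.68°
|L| = 800 / 3722.8 ≈ 0.21489
Gain = 20 log₁₀(0.21489) ≈ -13.36 dB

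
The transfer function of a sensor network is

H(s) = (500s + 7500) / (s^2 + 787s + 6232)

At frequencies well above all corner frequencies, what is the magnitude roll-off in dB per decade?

Each pole contributes −20 dB/decade at high frequency; each zero contributes +20 dB/decade.
Net: 1 zero(s) − 2 pole(s) → -20 dB/decade.

-20 dB/decade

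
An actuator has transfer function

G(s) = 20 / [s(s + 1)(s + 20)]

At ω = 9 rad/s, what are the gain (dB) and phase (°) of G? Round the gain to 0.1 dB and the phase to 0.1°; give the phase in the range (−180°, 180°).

-39.0 dB, 162.1°

At s = jω = j9:
pole (s+1): 1 + j9 → |·| = √(1²+9²) = √82 ≈ 9.0554, ∠ = arctan(9/1) ≈ 83.66°
pole (s+20): 20 + j9 → |·| = √(20²+9²) = √481 ≈ 21.932, ∠ = arctan(9/20) ≈ 24.23°
pole at origin: |s| = 9, ∠ = 90.00° (in denominator)
|G| = 20 / 1787.4 ≈ 0.011189
Gain = 20 log₁₀(0.011189) ≈ -39.02 dB
∠G = 0.00° − 197.89° = -197.89° ≡ 162.11° (principal value)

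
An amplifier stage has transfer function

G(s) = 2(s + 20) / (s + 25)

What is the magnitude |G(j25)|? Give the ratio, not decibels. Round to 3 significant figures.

At s = jω = j25:
zero (s+20): 20 + j25 → |·| = √(20²+25²) = √1025 ≈ 32.016, ∠ = arctan(25/20) ≈ 51.34°
pole (s+25): 25 + j25 → |·| = √(25²+25²) = √1250 ≈ 35.355, ∠ = arctan(25/25) ≈ 45.00°
|G| = 2 · 32.016 / 35.355 ≈ 1.8111

1.81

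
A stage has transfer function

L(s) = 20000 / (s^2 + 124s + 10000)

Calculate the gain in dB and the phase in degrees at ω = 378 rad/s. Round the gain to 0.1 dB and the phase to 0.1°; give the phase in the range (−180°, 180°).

At s = jω = j378:
quadratic: (j378)² + 124·j378 + 10000 = -132884 + j46872 → |·| ≈ 1.4091e+05, ∠ ≈ 160.57°
|L| = 20000 / 1.4091e+05 ≈ 0.14193
Gain = 20 log₁₀(0.14193) ≈ -16.96 dB
∠L = 0.00° − 160.57° = -160.57°

-17.0 dB, -160.6°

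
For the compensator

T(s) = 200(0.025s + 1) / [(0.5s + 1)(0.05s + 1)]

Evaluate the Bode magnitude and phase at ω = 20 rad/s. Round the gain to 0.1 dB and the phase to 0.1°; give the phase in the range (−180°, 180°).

23.9 dB, -102.7°

At ω = 20 rad/s:
zero (1 + j20·0.025) = 1 + j0.5 → |·| ≈ 1.118, ∠ ≈ 26.57°
pole (1 + j20·0.5) = 1 + j10 → |·| ≈ 10.05, ∠ ≈ 84.29°
pole (1 + j20·0.05) = 1 + j1 → |·| ≈ 1.4142, ∠ ≈ 45.00°
|T| = 200 · 1.118 / (10.05 · 1.4142) ≈ 15.732
Gain = 20 log₁₀(15.732) ≈ 23.94 dB
∠T = (26.57°) − (84.29° + 45.00°) = -102.72°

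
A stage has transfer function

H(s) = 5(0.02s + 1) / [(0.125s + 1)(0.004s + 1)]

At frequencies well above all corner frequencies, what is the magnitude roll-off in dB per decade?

-20 dB/decade

Each pole contributes −20 dB/decade at high frequency; each zero contributes +20 dB/decade.
Net: 1 zero(s) − 2 pole(s) → -20 dB/decade.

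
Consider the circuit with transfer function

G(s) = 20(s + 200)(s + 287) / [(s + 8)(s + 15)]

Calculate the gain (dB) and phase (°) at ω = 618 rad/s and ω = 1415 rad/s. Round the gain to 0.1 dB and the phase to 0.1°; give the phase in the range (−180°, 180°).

At s = jω = j618:
zero (s+200): 200 + j618 → |·| = √(200²+618²) = √421924 ≈ 649.56, ∠ = arctan(618/200) ≈ 72.07°
zero (s+287): 287 + j618 → |·| = √(287²+618²) = √464293 ≈ 681.39, ∠ = arctan(618/287) ≈ 65.09°
pole (s+8): 8 + j618 → |·| = √(8²+618²) = √381988 ≈ 618.05, ∠ = arctan(618/8) ≈ 89.26°
pole (s+15): 15 + j618 → |·| = √(15²+618²) = √382149 ≈ 618.18, ∠ = arctan(618/15) ≈ 88.61°
|G| = 20 · 4.426e+05 / 3.8207e+05 ≈ 23.169
Gain = 20 log₁₀(23.169) ≈ 27.30 dB
∠G = 137.16° − 177.87° = -40.71°

At s = jω = j1415:
zero (s+200): 200 + j1415 → |·| = √(200²+1415²) = √2042225 ≈ 1429.1, ∠ = arctan(1415/200) ≈ 81.95°
zero (s+287): 287 + j1415 → |·| = √(287²+1415²) = √2084594 ≈ 1443.8, ∠ = arctan(1415/287) ≈ 78.53°
pole (s+8): 8 + j1415 → |·| = √(8²+1415²) = √2002289 ≈ 1415, ∠ = arctan(1415/8) ≈ 89.68°
pole (s+15): 15 + j1415 → |·| = √(15²+1415²) = √2002450 ≈ 1415.1, ∠ = arctan(1415/15) ≈ 89.39°
|G| = 20 · 2.0633e+06 / 2.0024e+06 ≈ 20.608
Gain = 20 log₁₀(20.608) ≈ 26.28 dB
∠G = 160.48° − 179.07° = -18.59°

ω = 618: 27.3 dB, -40.7°; ω = 1415: 26.3 dB, -18.6°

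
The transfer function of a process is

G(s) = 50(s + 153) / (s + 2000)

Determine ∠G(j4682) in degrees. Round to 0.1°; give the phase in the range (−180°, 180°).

21.3°

At s = jω = j4682:
zero (s+153): 153 + j4682 → |·| = √(153²+4682²) = √21944533 ≈ 4684.5, ∠ = arctan(4682/153) ≈ 88.13°
pole (s+2000): 2000 + j4682 → |·| = √(2000²+4682²) = √25921124 ≈ 5091.3, ∠ = arctan(4682/2000) ≈ 66.87°
∠G = 88.13° − 66.87° = 21.26°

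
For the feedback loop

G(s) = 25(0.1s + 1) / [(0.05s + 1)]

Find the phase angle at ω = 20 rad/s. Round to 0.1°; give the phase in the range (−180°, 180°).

18.4°

At ω = 20 rad/s:
zero (1 + j20·0.1) = 1 + j2 → |·| ≈ 2.2361, ∠ ≈ 63.43°
pole (1 + j20·0.05) = 1 + j1 → |·| ≈ 1.4142, ∠ ≈ 45.00°
∠G = (63.43°) − (45.00°) = 18.43°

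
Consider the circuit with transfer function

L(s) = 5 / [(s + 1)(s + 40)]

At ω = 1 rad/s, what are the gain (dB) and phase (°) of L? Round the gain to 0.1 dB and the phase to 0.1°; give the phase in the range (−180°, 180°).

At s = jω = j1:
pole (s+1): 1 + j1 → |·| = √(1²+1²) = √2 ≈ 1.4142, ∠ = arctan(1/1) ≈ 45.00°
pole (s+40): 40 + j1 → |·| = √(40²+1²) = √1601 ≈ 40.012, ∠ = arctan(1/40) ≈ 1.43°
|L| = 5 / 56.585 ≈ 0.088363
Gain = 20 log₁₀(0.088363) ≈ -21.07 dB
∠L = 0.00° − 46.43° = -46.43°

-21.1 dB, -46.4°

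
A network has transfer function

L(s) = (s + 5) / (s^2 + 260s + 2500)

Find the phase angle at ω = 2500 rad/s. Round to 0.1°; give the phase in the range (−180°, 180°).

-84.2°

Substitute s = j2500:
Numerator: (j2500) + 5 = 5 + j2500
Denominator: (j2500)^2 + 260(j2500) + 2500 = -6247500 + j650000
|N| = √(5² + 2500²) ≈ 2500, ∠N ≈ 89.89°
|D| = √(6247500² + 650000²) ≈ 6.2812e+06, ∠D ≈ 174.06°
∠L = 89.89° − 174.06° = -84.17°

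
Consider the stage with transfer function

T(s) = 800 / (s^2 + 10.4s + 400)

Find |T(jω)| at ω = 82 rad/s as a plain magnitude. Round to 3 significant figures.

At s = jω = j82:
quadratic: (j82)² + 10.4·j82 + 400 = -6324 + j852.8 → |·| ≈ 6381.2, ∠ ≈ 172.32°
|T| = 800 / 6381.2 ≈ 0.12537

0.125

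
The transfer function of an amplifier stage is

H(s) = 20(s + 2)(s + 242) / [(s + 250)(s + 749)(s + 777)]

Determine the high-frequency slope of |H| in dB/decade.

-20 dB/decade

Each pole contributes −20 dB/decade at high frequency; each zero contributes +20 dB/decade.
Net: 2 zero(s) − 3 pole(s) → -20 dB/decade.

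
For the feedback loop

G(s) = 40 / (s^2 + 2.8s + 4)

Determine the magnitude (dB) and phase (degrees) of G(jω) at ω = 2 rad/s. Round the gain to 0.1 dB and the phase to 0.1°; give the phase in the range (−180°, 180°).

At s = jω = j2:
quadratic: (j2)² + 2.8·j2 + 4 = 0 + j5.6 → |·| ≈ 5.6, ∠ ≈ 90.00°
|G| = 40 / 5.6 ≈ 7.1429
Gain = 20 log₁₀(7.1429) ≈ 17.08 dB
∠G = 0.00° − 90.00° = -90.00°

17.1 dB, -90.0°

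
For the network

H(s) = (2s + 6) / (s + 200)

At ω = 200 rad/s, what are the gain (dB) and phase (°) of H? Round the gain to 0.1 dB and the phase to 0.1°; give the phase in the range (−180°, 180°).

3.0 dB, 44.1°

Substitute s = j200:
Numerator: 2(j200) + 6 = 6 + j400
Denominator: (j200) + 200 = 200 + j200
|N| = √(6² + 400²) ≈ 400.04, ∠N ≈ 89.14°
|D| = √(200² + 200²) ≈ 282.84, ∠D ≈ 45.00°
|H| = 400.04 / 282.84 ≈ 1.4144
Gain = 20 log₁₀(1.4144) ≈ 3.01 dB
∠H = 89.14° − 45.00° = 44.14°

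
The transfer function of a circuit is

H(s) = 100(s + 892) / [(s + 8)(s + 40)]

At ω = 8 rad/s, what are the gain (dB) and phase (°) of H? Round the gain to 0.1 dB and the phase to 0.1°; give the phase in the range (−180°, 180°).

45.7 dB, -55.8°

At s = jω = j8:
zero (s+892): 892 + j8 → |·| = √(892²+8²) = √795728 ≈ 892.04, ∠ = arctan(8/892) ≈ 0.51°
pole (s+8): 8 + j8 → |·| = √(8²+8²) = √128 ≈ 11.314, ∠ = arctan(8/8) ≈ 45.00°
pole (s+40): 40 + j8 → |·| = √(40²+8²) = √1664 ≈ 40.792, ∠ = arctan(8/40) ≈ 11.31°
|H| = 100 · 892.04 / 461.52 ≈ 193.28
Gain = 20 log₁₀(193.28) ≈ 45.72 dB
∠H = 0.51° − 56.31° = -55.80°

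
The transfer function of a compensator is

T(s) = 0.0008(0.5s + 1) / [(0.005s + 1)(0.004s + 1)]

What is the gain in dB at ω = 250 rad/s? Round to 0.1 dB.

At ω = 250 rad/s:
zero (1 + j250·0.5) = 1 + j125 → |·| ≈ 125, ∠ ≈ 89.54°
pole (1 + j250·0.005) = 1 + j1.25 → |·| ≈ 1.6008, ∠ ≈ 51.34°
pole (1 + j250·0.004) = 1 + j1 → |·| ≈ 1.4142, ∠ ≈ 45.00°
|T| = 0.0008 · 125 / (1.6008 · 1.4142) ≈ 0.044173
Gain = 20 log₁₀(0.044173) ≈ -27.10 dB

-27.1 dB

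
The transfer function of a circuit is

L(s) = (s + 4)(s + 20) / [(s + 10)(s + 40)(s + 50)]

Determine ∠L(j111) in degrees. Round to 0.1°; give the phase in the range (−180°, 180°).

At s = jω = j111:
zero (s+4): 4 + j111 → |·| = √(4²+111²) = √12337 ≈ 111.07, ∠ = arctan(111/4) ≈ 87.94°
zero (s+20): 20 + j111 → |·| = √(20²+111²) = √12721 ≈ 112.79, ∠ = arctan(111/20) ≈ 79.79°
pole (s+10): 10 + j111 → |·| = √(10²+111²) = √12421 ≈ 111.45, ∠ = arctan(111/10) ≈ 84.85°
pole (s+40): 40 + j111 → |·| = √(40²+111²) = √13921 ≈ 117.99, ∠ = arctan(111/40) ≈ 70.18°
pole (s+50): 50 + j111 → |·| = √(50²+111²) = √14821 ≈ 121.74, ∠ = arctan(111/50) ≈ 65.75°
∠L = 167.73° − 220.78° = -53.05°

-53.1°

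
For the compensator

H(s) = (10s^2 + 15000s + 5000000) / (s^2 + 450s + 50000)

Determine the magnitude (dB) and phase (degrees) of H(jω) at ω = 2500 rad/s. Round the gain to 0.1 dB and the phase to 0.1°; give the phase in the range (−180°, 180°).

20.7 dB, -22.8°

Substitute s = j2500:
Numerator: 10(j2500)^2 + 15000(j2500) + 5000000 = -57500000 + j37500000
Denominator: (j2500)^2 + 450(j2500) + 50000 = -6200000 + j1125000
|N| = √(57500000² + 37500000²) ≈ 6.8648e+07, ∠N ≈ 146.89°
|D| = √(6200000² + 1125000²) ≈ 6.3012e+06, ∠D ≈ 169.72°
|H| = 6.8648e+07 / 6.3012e+06 ≈ 10.894
Gain = 20 log₁₀(10.894) ≈ 20.74 dB
∠H = 146.89° − 169.72° = -22.83°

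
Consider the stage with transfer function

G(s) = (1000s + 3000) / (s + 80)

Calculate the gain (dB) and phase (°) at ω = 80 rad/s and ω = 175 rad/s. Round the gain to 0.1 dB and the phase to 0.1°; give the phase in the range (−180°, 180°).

ω = 80: 57.0 dB, 42.9°; ω = 175: 59.2 dB, 23.6°

Substitute s = j80:
Numerator: 1000(j80) + 3000 = 3000 + j80000
Denominator: (j80) + 80 = 80 + j80
|N| = √(3000² + 80000²) ≈ 80056, ∠N ≈ 87.85°
|D| = √(80² + 80²) ≈ 113.14, ∠D ≈ 45.00°
|G| = 80056 / 113.14 ≈ 707.58
Gain = 20 log₁₀(707.58) ≈ 57.00 dB
∠G = 87.85° − 45.00° = 42.85°

Substitute s = j175:
Numerator: 1000(j175) + 3000 = 3000 + j175000
Denominator: (j175) + 80 = 80 + j175
|N| = √(3000² + 175000²) ≈ 1.7503e+05, ∠N ≈ 89.02°
|D| = √(80² + 175²) ≈ 192.42, ∠D ≈ 65.43°
|G| = 1.7503e+05 / 192.42 ≈ 909.62
Gain = 20 log₁₀(909.62) ≈ 59.18 dB
∠G = 89.02° − 65.43° = 23.59°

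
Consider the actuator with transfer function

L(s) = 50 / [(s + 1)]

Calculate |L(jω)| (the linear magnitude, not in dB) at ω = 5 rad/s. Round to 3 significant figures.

At ω = 5 rad/s:
pole (1 + j5·1) = 1 + j5 → |·| ≈ 5.099, ∠ ≈ 78.69°
|L| = 50 · 1 / (5.099) ≈ 9.8058

9.81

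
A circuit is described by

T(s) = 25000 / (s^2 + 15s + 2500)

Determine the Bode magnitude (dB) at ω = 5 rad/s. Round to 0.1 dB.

At s = jω = j5:
quadratic: (j5)² + 15·j5 + 2500 = 2475 + j75 → |·| ≈ 2476.1, ∠ ≈ 1.74°
|T| = 25000 / 2476.1 ≈ 10.097
Gain = 20 log₁₀(10.097) ≈ 20.08 dB

20.1 dB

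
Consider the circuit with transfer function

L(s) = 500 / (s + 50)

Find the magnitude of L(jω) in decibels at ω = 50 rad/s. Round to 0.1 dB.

At s = jω = j50:
pole (s+50): 50 + j50 → |·| = √(50²+50²) = √5000 ≈ 70.711, ∠ = arctan(50/50) ≈ 45.00°
|L| = 500 / 70.711 ≈ 7.071
Gain = 20 log₁₀(7.071) ≈ 16.99 dB

17.0 dB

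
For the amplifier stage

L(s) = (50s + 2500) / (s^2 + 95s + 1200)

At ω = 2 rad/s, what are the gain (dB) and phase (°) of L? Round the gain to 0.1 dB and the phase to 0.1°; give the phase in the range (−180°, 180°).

Substitute s = j2:
Numerator: 50(j2) + 2500 = 2500 + j100
Denominator: (j2)^2 + 95(j2) + 1200 = 1196 + j190
|N| = √(2500² + 100²) ≈ 2502, ∠N ≈ 2.29°
|D| = √(1196² + 190²) ≈ 1211, ∠D ≈ 9.03°
|L| = 2502 / 1211 ≈ 2.0661
Gain = 20 log₁₀(2.0661) ≈ 6.30 dB
∠L = 2.29° − 9.03° = -6.74°

6.3 dB, -6.7°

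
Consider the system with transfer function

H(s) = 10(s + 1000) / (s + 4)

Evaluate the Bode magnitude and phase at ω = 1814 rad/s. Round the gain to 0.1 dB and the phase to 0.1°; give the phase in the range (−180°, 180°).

At s = jω = j1814:
zero (s+1000): 1000 + j1814 → |·| = √(1000²+1814²) = √4290596 ≈ 2071.4, ∠ = arctan(1814/1000) ≈ 61.13°
pole (s+4): 4 + j1814 → |·| = √(4²+1814²) = √3290612 ≈ 1814, ∠ = arctan(1814/4) ≈ 89.87°
|H| = 10 · 2071.4 / 1814 ≈ 11.419
Gain = 20 log₁₀(11.419) ≈ 21.15 dB
∠H = 61.13° − 89.87° = -28.74°

21.2 dB, -28.7°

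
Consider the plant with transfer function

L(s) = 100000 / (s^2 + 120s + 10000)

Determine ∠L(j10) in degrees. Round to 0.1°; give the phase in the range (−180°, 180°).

At s = jω = j10:
quadratic: (j10)² + 120·j10 + 10000 = 9900 + j1200 → |·| ≈ 9972.5, ∠ ≈ 6.91°
∠L = 0.00° − 6.91° = -6.91°

-6.9°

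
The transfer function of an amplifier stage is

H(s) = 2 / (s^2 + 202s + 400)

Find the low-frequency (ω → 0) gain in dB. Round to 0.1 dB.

-46.0 dB

H(0) = 2 / 400 = 0.005
20 log₁₀(0.005) ≈ -46.02 dB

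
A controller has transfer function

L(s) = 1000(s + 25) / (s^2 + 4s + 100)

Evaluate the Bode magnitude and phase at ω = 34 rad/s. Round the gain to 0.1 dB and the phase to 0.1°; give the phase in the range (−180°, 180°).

At s = jω = j34:
zero (s+25): 25 + j34 → |·| = √(25²+34²) = √1781 ≈ 42.202, ∠ = arctan(34/25) ≈ 53.67°
quadratic: (j34)² + 4·j34 + 100 = -1056 + j136 → |·| ≈ 1064.7, ∠ ≈ 172.66°
|L| = 1000 · 42.202 / 1064.7 ≈ 39.637
Gain = 20 log₁₀(39.637) ≈ 31.96 dB
∠L = 53.67° − 172.66° = -118.99°

32.0 dB, -119.0°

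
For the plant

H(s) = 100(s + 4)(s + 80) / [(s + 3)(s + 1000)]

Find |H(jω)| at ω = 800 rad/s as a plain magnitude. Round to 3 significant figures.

62.8

At s = jω = j800:
zero (s+4): 4 + j800 → |·| = √(4²+800²) = √640016 ≈ 800.01, ∠ = arctan(800/4) ≈ 89.71°
zero (s+80): 80 + j800 → |·| = √(80²+800²) = √646400 ≈ 803.99, ∠ = arctan(800/80) ≈ 84.29°
pole (s+3): 3 + j800 → |·| = √(3²+800²) = √640009 ≈ 800.01, ∠ = arctan(800/3) ≈ 89.79°
pole (s+1000): 1000 + j800 → |·| = √(1000²+800²) = √1640000 ≈ 1280.6, ∠ = arctan(800/1000) ≈ 38.66°
|H| = 100 · 6.432e+05 / 1.0245e+06 ≈ 62.782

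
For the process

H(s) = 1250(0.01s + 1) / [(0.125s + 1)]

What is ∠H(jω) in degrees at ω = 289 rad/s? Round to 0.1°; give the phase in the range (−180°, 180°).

-17.5°

At ω = 289 rad/s:
zero (1 + j289·0.01) = 1 + j2.89 → |·| ≈ 3.0581, ∠ ≈ 70.91°
pole (1 + j289·0.125) = 1 + j36.125 → |·| ≈ 36.139, ∠ ≈ 88.41°
∠H = (70.91°) − (88.41°) = -17.50°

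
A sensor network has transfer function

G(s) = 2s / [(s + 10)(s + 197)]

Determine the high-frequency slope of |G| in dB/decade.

-20 dB/decade

Each pole contributes −20 dB/decade at high frequency; each zero contributes +20 dB/decade.
Net: 1 zero(s) − 2 pole(s) → -20 dB/decade.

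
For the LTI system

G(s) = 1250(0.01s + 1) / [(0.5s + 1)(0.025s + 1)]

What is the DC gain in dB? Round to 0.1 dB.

G(0) = 1250 · 1 / 1 = 1250
20 log₁₀(1250) ≈ 61.94 dB

61.9 dB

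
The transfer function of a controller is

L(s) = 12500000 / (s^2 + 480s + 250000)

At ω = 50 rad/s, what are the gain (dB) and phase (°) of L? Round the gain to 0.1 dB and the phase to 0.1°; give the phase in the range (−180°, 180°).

At s = jω = j50:
quadratic: (j50)² + 480·j50 + 250000 = 247500 + j24000 → |·| ≈ 2.4866e+05, ∠ ≈ 5.54°
|L| = 12500000 / 2.4866e+05 ≈ 50.269
Gain = 20 log₁₀(50.269) ≈ 34.03 dB
∠L = 0.00° − 5.54° = -5.54°

34.0 dB, -5.5°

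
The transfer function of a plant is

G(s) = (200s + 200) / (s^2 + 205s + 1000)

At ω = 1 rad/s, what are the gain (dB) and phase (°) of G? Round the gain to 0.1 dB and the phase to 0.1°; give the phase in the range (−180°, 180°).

-11.1 dB, 33.4°

Substitute s = j1:
Numerator: 200(j1) + 200 = 200 + j200
Denominator: (j1)^2 + 205(j1) + 1000 = 999 + j205
|N| = √(200² + 200²) ≈ 282.84, ∠N ≈ 45.00°
|D| = √(999² + 205²) ≈ 1019.8, ∠D ≈ 11.60°
|G| = 282.84 / 1019.8 ≈ 0.27735
Gain = 20 log₁₀(0.27735) ≈ -11.14 dB
∠G = 45.00° − 11.60° = 33.40°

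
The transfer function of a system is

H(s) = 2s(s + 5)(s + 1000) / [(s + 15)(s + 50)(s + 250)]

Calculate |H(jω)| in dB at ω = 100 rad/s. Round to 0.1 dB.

At s = jω = j100:
zero (s+5): 5 + j100 → |·| = √(5²+100²) = √10025 ≈ 100.12, ∠ = arctan(100/5) ≈ 87.14°
zero (s+1000): 1000 + j100 → |·| = √(1000²+100²) = √1010000 ≈ 1005, ∠ = arctan(100/1000) ≈ 5.71°
zero at origin: s = j100 → |·| = 100, ∠ = 90.00°
pole (s+15): 15 + j100 → |·| = √(15²+100²) = √10225 ≈ 101.12, ∠ = arctan(100/15) ≈ 81.47°
pole (s+50): 50 + j100 → |·| = √(50²+100²) = √12500 ≈ 111.8, ∠ = arctan(100/50) ≈ 63.43°
pole (s+250): 250 + j100 → |·| = √(250²+100²) = √72500 ≈ 269.26, ∠ = arctan(100/250) ≈ 21.80°
|H| = 2 · 1.0062e+07 / 3.044e+06 ≈ 6.611
Gain = 20 log₁₀(6.611) ≈ 16.41 dB

16.4 dB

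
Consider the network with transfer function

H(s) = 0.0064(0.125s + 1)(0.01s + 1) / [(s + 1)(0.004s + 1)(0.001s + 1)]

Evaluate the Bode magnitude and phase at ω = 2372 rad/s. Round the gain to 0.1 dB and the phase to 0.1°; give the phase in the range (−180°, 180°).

At ω = 2372 rad/s:
zero (1 + j2372·0.125) = 1 + j296.5 → |·| ≈ 296.5, ∠ ≈ 89.81°
zero (1 + j2372·0.01) = 1 + j23.72 → |·| ≈ 23.741, ∠ ≈ 87.59°
pole (1 + j2372·1) = 1 + j2372 → |·| ≈ 2372, ∠ ≈ 89.98°
pole (1 + j2372·0.004) = 1 + j9.488 → |·| ≈ 9.5406, ∠ ≈ 83.98°
pole (1 + j2372·0.001) = 1 + j2.372 → |·| ≈ 2.5742, ∠ ≈ 67.14°
|H| = 0.0064 · 296.5 · 23.741 / (2372 · 9.5406 · 2.5742) ≈ 0.00077334
Gain = 20 log₁₀(0.00077334) ≈ -62.23 dB
∠H = (89.81° + 87.59°) − (89.98° + 83.98° + 67.14°) = -63.70°

-62.2 dB, -63.7°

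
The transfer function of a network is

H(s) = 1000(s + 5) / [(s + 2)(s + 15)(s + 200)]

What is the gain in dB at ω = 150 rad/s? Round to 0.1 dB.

At s = jω = j150:
zero (s+5): 5 + j150 → |·| = √(5²+150²) = √22525 ≈ 150.08, ∠ = arctan(150/5) ≈ 88.09°
pole (s+2): 2 + j150 → |·| = √(2²+150²) = √22504 ≈ 150.01, ∠ = arctan(150/2) ≈ 89.24°
pole (s+15): 15 + j150 → |·| = √(15²+150²) = √22725 ≈ 150.75, ∠ = arctan(150/15) ≈ 84.29°
pole (s+200): 200 + j150 → |·| = √(200²+150²) = √62500 ≈ 250, ∠ = arctan(150/200) ≈ 36.87°
|H| = 1000 · 150.08 / 5.6535e+06 ≈ 0.026546
Gain = 20 log₁₀(0.026546) ≈ -31.52 dB

-31.5 dB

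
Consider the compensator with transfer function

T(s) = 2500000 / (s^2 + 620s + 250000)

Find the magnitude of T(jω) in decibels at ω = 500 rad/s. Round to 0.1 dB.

18.1 dB

At s = jω = j500:
quadratic: (j500)² + 620·j500 + 250000 = 0 + j310000 → |·| ≈ 3.1e+05, ∠ ≈ 90.00°
|T| = 2500000 / 3.1e+05 ≈ 8.0645
Gain = 20 log₁₀(8.0645) ≈ 18.13 dB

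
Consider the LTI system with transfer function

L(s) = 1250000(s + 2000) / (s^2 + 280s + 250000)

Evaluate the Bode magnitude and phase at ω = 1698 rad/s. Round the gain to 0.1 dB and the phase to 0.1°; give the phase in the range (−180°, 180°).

61.8 dB, -129.4°

At s = jω = j1698:
zero (s+2000): 2000 + j1698 → |·| = √(2000²+1698²) = √6883204 ≈ 2623.6, ∠ = arctan(1698/2000) ≈ 40.33°
quadratic: (j1698)² + 280·j1698 + 250000 = -2633204 + j475440 → |·| ≈ 2.6758e+06, ∠ ≈ 169.77°
|L| = 1250000 · 2623.6 / 2.6758e+06 ≈ 1225.6
Gain = 20 log₁₀(1225.6) ≈ 61.77 dB
∠L = 40.33° − 169.77° = -129.44°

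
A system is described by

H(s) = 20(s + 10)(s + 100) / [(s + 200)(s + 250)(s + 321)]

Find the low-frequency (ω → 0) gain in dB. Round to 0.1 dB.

-58.1 dB

H(0) = 20·10·100 / (200·250·321) ≈ 0.0012461
20 log₁₀(0.0012461) ≈ -58.09 dB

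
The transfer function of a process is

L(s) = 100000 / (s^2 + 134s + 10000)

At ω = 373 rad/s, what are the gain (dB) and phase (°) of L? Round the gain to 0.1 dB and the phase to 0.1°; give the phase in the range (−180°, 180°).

-2.8 dB, -158.8°

At s = jω = j373:
quadratic: (j373)² + 134·j373 + 10000 = -129129 + j49982 → |·| ≈ 1.3846e+05, ∠ ≈ 158.84°
|L| = 100000 / 1.3846e+05 ≈ 0.72223
Gain = 20 log₁₀(0.72223) ≈ -2.83 dB
∠L = 0.00° − 158.84° = -158.84°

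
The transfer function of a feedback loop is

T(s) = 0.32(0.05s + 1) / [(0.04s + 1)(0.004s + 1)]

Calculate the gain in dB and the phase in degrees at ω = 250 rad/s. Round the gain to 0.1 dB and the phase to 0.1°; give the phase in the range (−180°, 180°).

At ω = 250 rad/s:
zero (1 + j250·0.05) = 1 + j12.5 → |·| ≈ 12.54, ∠ ≈ 85.43°
pole (1 + j250·0.04) = 1 + j10 → |·| ≈ 10.05, ∠ ≈ 84.29°
pole (1 + j250·0.004) = 1 + j1 → |·| ≈ 1.4142, ∠ ≈ 45.00°
|T| = 0.32 · 12.54 / (10.05 · 1.4142) ≈ 0.28234
Gain = 20 log₁₀(0.28234) ≈ -10.98 dB
∠T = (85.43°) − (84.29° + 45.00°) = -43.86°

-11.0 dB, -43.9°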